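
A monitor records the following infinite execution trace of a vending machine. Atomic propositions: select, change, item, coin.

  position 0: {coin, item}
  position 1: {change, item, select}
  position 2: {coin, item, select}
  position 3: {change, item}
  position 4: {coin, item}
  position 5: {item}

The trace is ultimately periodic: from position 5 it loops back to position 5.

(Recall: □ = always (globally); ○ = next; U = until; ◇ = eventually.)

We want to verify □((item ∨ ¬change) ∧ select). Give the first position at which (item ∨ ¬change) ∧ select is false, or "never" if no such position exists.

At position 0 the labels are {coin, item}, so (item ∨ ¬change) ∧ select is false there. This is the first violation.

0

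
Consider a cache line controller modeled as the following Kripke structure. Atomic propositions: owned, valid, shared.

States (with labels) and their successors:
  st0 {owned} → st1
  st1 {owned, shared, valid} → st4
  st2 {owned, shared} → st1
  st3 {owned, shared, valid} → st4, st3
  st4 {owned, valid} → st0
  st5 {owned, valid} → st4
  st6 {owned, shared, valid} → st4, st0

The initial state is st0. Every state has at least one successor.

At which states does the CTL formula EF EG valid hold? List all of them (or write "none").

{st3}

States satisfying EG valid: {st3}.
States satisfying EF EG valid: {st3}.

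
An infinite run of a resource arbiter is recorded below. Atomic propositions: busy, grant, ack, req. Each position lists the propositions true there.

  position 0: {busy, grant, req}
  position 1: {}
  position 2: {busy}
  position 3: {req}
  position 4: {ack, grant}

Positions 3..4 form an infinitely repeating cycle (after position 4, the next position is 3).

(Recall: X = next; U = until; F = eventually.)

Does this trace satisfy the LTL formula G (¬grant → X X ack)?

¬grant → X X ack must hold at every position from 0 onward. It fails at position 1, so G (¬grant → X X ack) is false.
Positions where ¬grant holds: 1, 2, 3.
Check X X ack at each: 1→fails, 2→ok, 3→fails.

Does not hold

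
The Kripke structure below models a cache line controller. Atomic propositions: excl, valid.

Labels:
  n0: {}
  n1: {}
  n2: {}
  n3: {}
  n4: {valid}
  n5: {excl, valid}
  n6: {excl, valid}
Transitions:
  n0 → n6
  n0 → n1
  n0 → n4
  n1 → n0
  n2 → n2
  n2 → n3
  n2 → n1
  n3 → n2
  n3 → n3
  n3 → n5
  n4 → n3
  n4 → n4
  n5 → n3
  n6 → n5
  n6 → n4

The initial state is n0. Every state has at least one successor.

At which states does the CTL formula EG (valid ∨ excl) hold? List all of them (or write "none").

{n4, n6}

States satisfying valid ∨ excl: {n4, n5, n6}.
States satisfying EG (valid ∨ excl): {n4, n6}.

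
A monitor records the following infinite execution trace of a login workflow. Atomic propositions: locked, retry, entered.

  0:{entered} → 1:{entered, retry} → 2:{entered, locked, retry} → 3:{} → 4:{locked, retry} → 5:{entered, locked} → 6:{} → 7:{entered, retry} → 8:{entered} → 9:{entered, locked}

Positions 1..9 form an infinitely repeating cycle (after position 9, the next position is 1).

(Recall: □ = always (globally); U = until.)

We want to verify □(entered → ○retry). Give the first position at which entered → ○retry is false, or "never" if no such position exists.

2

Check entered → ○retry at each position in order: 0 ✓, 1 ✓.
At position 2 the labels are {entered, locked, retry} and the next position 3 has {}, so entered → ○retry is false there. This is the first violation.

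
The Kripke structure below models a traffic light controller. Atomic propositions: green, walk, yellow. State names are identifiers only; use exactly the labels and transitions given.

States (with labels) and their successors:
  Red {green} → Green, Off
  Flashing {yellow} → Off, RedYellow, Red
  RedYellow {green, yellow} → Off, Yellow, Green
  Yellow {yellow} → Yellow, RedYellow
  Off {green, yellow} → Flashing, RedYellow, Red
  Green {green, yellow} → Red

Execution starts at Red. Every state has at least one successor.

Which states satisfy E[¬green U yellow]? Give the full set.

{Flashing, RedYellow, Yellow, Off, Green}

States satisfying ¬green: {Flashing, Yellow}.
States satisfying yellow: {Flashing, RedYellow, Yellow, Off, Green}.
States satisfying E[¬green U yellow]: {Flashing, RedYellow, Yellow, Off, Green}.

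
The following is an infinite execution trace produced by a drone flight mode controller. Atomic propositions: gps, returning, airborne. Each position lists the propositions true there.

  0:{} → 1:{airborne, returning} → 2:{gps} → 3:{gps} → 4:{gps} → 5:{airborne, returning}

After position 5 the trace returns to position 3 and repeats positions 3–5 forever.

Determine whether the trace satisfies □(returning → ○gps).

returning → ○gps holds at every position 0..5, and those are all positions ever visited, so □(returning → ○gps) holds.
Positions where returning holds: 1, 5.
Check ○gps at each: 1→ok, 5→ok.

Holds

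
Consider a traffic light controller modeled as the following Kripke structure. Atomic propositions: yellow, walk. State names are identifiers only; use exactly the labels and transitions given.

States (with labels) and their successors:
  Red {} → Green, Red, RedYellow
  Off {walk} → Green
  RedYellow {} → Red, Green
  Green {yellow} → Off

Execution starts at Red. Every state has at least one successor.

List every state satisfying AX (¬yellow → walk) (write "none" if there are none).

{Off, Green}

States satisfying ¬yellow → walk: {Off, Green}.
States satisfying AX (¬yellow → walk): {Off, Green}.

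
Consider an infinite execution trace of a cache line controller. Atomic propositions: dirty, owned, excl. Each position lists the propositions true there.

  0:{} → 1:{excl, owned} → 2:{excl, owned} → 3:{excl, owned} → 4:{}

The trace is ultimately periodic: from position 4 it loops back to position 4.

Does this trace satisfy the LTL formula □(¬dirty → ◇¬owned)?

Holds

¬dirty → ◇¬owned holds at every position 0..4, and those are all positions ever visited, so □(¬dirty → ◇¬owned) holds.
Positions where ¬dirty holds: 0, 1, 2, 3, 4.
Check ◇¬owned at each: 0→ok, 1→ok, 2→ok, 3→ok, 4→ok.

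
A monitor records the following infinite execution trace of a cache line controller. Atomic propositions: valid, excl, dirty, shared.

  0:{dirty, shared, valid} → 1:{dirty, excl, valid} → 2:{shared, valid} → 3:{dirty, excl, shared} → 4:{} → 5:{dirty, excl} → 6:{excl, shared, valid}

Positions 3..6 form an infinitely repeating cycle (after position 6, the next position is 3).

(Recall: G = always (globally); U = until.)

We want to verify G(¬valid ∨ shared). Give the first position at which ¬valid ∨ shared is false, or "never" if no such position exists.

1

Check ¬valid ∨ shared at each position in order: 0 ✓.
At position 1 the labels are {dirty, excl, valid}, so ¬valid ∨ shared is false there. This is the first violation.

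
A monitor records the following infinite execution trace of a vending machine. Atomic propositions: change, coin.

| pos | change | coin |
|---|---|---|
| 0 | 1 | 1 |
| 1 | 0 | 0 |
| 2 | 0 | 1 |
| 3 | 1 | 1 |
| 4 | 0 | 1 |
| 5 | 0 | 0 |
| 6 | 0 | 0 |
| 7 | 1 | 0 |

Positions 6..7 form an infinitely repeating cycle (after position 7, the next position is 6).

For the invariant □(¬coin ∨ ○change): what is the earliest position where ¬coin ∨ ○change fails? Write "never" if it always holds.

At position 0 the labels are {change, coin} and the next position 1 has {}, so ¬coin ∨ ○change is false there. This is the first violation.

0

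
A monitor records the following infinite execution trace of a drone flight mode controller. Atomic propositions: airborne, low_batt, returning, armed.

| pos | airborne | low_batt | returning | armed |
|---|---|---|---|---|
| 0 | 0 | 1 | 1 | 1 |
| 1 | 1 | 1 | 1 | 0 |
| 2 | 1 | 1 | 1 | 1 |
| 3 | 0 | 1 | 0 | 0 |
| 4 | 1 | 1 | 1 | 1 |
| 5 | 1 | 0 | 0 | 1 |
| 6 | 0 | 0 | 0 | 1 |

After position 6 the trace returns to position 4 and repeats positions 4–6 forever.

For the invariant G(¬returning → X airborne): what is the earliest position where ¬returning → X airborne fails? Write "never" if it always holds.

Check ¬returning → X airborne at each position in order: 0 ✓, 1 ✓, 2 ✓, 3 ✓, 4 ✓.
At position 5 the labels are {airborne, armed} and the next position 6 has {armed}, so ¬returning → X airborne is false there. This is the first violation.

5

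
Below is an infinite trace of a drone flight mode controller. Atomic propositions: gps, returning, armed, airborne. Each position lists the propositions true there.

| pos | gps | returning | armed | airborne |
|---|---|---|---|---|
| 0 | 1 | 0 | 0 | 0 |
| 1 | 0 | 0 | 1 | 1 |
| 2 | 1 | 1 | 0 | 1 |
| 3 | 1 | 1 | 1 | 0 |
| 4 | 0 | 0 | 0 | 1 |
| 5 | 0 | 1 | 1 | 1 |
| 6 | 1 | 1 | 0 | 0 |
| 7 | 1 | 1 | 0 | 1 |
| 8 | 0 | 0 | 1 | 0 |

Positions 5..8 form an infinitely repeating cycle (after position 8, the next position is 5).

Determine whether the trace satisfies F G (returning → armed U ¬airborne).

No

G (returning → armed U ¬airborne) is false at every position 0..8, so it never becomes true and F G (returning → armed U ¬airborne) fails.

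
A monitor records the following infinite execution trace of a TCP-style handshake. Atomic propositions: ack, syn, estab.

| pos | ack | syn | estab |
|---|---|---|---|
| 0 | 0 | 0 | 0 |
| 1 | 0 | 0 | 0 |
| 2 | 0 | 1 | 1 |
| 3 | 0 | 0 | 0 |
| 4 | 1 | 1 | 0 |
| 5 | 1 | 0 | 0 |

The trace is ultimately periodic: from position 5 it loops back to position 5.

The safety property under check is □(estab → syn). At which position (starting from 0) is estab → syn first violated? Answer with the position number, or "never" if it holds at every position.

never

estab → syn holds at every position 0..5, and those are all the positions the trace ever visits, so the invariant □(estab → syn) is never violated.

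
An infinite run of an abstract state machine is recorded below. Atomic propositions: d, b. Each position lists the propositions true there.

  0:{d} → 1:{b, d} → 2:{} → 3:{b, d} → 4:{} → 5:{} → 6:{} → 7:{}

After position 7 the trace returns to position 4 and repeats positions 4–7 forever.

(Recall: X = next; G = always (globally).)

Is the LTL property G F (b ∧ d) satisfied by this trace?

F (b ∧ d) must hold at every position from 0 onward. It fails at position 4, so G F (b ∧ d) is false.

Violated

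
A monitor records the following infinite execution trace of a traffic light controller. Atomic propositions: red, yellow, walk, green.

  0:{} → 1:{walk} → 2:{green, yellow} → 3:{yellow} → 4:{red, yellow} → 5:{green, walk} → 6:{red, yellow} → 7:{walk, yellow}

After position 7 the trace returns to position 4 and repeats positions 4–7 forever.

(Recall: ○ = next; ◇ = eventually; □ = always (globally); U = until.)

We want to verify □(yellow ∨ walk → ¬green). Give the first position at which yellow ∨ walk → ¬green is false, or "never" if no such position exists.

2

Check yellow ∨ walk → ¬green at each position in order: 0 ✓, 1 ✓.
At position 2 the labels are {green, yellow}, so yellow ∨ walk → ¬green is false there. This is the first violation.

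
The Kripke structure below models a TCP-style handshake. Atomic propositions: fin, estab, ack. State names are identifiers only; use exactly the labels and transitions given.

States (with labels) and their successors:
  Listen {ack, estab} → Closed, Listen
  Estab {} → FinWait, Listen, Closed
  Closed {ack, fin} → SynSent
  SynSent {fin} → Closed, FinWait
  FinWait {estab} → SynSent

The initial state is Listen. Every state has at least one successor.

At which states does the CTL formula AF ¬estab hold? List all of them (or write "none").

{Estab, Closed, SynSent, FinWait}

States satisfying ¬estab: {Estab, Closed, SynSent}.
States satisfying AF ¬estab: {Estab, Closed, SynSent, FinWait}.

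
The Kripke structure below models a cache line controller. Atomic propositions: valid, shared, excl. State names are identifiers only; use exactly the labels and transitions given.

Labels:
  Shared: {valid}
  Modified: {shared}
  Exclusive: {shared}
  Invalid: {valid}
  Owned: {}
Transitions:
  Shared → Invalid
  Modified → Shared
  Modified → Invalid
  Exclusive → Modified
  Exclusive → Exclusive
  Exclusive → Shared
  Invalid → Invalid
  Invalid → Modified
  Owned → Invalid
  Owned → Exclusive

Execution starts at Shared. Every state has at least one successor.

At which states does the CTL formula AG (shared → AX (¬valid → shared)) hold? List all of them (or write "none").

{Shared, Modified, Exclusive, Invalid, Owned}

States satisfying shared → AX (¬valid → shared): {Shared, Modified, Exclusive, Invalid, Owned}.
States satisfying AG (shared → AX (¬valid → shared)): {Shared, Modified, Exclusive, Invalid, Owned}.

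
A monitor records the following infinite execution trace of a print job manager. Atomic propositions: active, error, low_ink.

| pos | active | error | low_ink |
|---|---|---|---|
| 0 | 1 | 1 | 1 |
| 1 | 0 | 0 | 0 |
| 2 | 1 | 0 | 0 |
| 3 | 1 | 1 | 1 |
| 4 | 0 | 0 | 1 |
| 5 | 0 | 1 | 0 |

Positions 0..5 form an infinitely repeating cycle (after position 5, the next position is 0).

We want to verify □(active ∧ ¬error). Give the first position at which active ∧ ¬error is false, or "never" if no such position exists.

At position 0 the labels are {active, error, low_ink}, so active ∧ ¬error is false there. This is the first violation.

0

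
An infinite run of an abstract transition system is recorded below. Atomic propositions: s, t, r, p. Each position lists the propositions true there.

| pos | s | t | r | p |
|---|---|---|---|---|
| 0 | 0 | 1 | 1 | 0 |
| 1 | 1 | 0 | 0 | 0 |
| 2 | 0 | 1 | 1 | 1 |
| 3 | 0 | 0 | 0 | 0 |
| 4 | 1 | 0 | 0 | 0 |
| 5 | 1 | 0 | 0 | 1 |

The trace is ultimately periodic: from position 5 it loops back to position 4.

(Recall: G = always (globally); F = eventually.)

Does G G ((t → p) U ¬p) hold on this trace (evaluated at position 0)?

G ((t → p) U ¬p) holds at every position 0..5, and those are all positions ever visited, so G G ((t → p) U ¬p) holds.

Yes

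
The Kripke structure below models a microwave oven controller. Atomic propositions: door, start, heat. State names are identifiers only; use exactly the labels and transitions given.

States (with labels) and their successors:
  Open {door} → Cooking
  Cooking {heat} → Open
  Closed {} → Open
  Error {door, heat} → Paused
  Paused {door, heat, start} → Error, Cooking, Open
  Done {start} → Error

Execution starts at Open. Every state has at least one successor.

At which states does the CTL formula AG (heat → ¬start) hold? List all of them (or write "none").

States satisfying heat → ¬start: {Open, Cooking, Closed, Error, Done}.
States satisfying AG (heat → ¬start): {Open, Cooking, Closed}.

{Open, Cooking, Closed}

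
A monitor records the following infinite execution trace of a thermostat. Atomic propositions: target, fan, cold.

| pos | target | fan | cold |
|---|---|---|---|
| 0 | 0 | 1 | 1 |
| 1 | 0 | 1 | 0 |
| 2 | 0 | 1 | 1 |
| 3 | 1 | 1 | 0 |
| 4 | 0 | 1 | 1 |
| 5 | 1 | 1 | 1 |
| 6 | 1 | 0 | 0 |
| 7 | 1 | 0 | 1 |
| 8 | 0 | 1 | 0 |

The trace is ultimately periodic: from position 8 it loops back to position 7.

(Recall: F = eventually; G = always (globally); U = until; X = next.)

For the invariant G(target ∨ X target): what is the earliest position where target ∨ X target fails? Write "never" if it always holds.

0

At position 0 the labels are {cold, fan} and the next position 1 has {fan}, so target ∨ X target is false there. This is the first violation.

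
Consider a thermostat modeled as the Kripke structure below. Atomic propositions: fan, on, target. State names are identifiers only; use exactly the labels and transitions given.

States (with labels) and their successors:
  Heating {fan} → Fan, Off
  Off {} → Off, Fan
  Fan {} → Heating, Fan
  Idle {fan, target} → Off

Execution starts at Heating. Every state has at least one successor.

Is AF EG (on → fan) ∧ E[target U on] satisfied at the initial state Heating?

States satisfying EG (on → fan): {Heating, Off, Fan, Idle}.
States satisfying AF EG (on → fan): {Heating, Off, Fan, Idle}.
States satisfying target: {Idle}.
States satisfying on: ∅.
States satisfying E[target U on]: ∅.
States satisfying AF EG (on → fan) ∧ E[target U on]: ∅.
Heating ∉ Sat(AF EG (on → fan) ∧ E[target U on]).

No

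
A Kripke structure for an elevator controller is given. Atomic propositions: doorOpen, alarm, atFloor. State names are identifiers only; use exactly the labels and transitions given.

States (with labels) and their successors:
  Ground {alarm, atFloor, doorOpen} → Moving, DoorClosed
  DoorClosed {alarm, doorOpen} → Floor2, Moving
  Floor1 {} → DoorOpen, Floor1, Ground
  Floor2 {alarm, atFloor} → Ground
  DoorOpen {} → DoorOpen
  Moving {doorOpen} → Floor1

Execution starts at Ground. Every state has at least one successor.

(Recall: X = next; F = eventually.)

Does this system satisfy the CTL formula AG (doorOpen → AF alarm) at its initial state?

Violated

States satisfying doorOpen → AF alarm: {Ground, DoorClosed, Floor1, Floor2, DoorOpen}.
States satisfying AG (doorOpen → AF alarm): {DoorOpen}.
Moving is reachable from Ground and violates doorOpen → AF alarm, so AG fails at Ground.
Ground ∉ Sat(AG (doorOpen → AF alarm)).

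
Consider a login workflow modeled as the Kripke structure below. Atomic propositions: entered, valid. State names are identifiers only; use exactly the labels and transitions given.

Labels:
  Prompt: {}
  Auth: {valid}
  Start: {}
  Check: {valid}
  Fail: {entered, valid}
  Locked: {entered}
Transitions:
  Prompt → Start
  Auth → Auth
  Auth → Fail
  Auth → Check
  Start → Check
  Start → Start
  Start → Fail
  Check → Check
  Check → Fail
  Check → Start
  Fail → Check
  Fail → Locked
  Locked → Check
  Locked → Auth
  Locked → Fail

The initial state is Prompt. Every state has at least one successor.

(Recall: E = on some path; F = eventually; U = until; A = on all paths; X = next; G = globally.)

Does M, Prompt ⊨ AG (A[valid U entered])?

No

States satisfying A[valid U entered]: {Fail, Locked}.
States satisfying AG (A[valid U entered]): ∅.
Auth is reachable from Prompt and violates A[valid U entered], so AG fails at Prompt.
Prompt ∉ Sat(AG (A[valid U entered])).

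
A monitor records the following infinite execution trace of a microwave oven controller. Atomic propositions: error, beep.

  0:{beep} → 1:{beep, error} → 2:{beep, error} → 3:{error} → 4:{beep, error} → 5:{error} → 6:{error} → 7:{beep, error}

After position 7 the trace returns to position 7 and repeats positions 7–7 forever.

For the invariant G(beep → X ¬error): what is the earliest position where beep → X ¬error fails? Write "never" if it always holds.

At position 0 the labels are {beep} and the next position 1 has {beep, error}, so beep → X ¬error is false there. This is the first violation.

0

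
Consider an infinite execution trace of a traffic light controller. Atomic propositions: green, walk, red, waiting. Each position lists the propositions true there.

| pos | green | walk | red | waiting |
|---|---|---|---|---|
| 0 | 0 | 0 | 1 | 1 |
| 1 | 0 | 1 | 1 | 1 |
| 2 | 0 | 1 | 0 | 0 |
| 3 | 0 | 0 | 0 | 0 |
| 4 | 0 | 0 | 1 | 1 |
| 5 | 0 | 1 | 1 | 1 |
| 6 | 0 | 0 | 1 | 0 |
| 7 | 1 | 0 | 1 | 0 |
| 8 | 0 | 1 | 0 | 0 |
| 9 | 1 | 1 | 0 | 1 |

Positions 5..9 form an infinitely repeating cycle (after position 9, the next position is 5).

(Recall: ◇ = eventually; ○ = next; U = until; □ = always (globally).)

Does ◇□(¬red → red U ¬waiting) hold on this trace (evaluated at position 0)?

Does not hold

□(¬red → red U ¬waiting) is false at every position 0..9, so it never becomes true and ◇□(¬red → red U ¬waiting) fails.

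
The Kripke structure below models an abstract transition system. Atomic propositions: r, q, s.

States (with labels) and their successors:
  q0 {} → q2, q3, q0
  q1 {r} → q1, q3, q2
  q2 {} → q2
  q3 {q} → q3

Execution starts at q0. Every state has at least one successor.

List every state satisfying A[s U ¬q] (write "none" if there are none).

States satisfying s: ∅.
States satisfying ¬q: {q0, q1, q2}.
States satisfying A[s U ¬q]: {q0, q1, q2}.

{q0, q1, q2}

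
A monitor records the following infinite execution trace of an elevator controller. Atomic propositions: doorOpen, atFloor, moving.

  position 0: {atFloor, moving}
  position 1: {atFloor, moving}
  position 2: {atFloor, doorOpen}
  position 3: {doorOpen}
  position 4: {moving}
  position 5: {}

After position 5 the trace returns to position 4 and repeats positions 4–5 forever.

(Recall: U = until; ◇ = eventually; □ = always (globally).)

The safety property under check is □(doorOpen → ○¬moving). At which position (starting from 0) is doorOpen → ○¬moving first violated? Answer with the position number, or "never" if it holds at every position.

3

Check doorOpen → ○¬moving at each position in order: 0 ✓, 1 ✓, 2 ✓.
At position 3 the labels are {doorOpen} and the next position 4 has {moving}, so doorOpen → ○¬moving is false there. This is the first violation.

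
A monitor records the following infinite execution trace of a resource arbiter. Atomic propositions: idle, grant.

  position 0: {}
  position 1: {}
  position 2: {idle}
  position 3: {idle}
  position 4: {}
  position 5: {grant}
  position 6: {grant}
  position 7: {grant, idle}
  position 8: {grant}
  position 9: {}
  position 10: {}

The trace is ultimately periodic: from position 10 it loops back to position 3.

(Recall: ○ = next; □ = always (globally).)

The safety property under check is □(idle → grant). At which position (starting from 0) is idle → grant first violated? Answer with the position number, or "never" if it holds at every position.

Check idle → grant at each position in order: 0 ✓, 1 ✓.
At position 2 the labels are {idle}, so idle → grant is false there. This is the first violation.

2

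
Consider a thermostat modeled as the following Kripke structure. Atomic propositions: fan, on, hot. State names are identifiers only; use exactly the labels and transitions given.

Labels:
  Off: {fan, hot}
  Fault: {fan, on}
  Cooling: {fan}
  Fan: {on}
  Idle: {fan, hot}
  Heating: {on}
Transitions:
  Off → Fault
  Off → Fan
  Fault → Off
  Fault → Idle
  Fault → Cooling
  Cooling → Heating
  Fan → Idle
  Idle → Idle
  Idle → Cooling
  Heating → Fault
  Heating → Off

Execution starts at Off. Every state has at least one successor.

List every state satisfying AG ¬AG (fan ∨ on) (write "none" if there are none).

none

States satisfying ¬AG (fan ∨ on): ∅.
States satisfying AG ¬AG (fan ∨ on): ∅.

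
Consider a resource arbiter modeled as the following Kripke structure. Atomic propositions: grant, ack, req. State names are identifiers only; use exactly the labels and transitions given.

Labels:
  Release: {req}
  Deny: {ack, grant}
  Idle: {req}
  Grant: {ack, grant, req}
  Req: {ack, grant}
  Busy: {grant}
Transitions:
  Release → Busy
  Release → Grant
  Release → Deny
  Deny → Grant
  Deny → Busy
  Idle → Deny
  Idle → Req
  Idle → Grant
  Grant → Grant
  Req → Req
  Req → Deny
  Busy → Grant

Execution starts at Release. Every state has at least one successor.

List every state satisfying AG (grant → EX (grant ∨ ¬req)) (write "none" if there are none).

{Release, Deny, Idle, Grant, Req, Busy}

States satisfying grant → EX (grant ∨ ¬req): {Release, Deny, Idle, Grant, Req, Busy}.
States satisfying AG (grant → EX (grant ∨ ¬req)): {Release, Deny, Idle, Grant, Req, Busy}.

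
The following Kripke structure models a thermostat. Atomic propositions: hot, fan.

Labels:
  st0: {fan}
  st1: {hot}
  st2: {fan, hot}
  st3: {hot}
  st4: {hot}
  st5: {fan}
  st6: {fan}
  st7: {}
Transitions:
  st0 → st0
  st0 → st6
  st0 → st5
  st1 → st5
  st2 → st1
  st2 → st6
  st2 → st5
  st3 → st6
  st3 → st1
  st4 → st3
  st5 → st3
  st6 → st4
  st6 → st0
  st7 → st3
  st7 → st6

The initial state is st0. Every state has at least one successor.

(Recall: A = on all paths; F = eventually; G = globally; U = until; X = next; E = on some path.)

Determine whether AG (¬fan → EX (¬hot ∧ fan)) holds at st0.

No

States satisfying ¬fan → EX (¬hot ∧ fan): {st0, st1, st2, st3, st5, st6, st7}.
States satisfying AG (¬fan → EX (¬hot ∧ fan)): ∅.
st4 is reachable from st0 and violates ¬fan → EX (¬hot ∧ fan), so AG fails at st0.
st0 ∉ Sat(AG (¬fan → EX (¬hot ∧ fan))).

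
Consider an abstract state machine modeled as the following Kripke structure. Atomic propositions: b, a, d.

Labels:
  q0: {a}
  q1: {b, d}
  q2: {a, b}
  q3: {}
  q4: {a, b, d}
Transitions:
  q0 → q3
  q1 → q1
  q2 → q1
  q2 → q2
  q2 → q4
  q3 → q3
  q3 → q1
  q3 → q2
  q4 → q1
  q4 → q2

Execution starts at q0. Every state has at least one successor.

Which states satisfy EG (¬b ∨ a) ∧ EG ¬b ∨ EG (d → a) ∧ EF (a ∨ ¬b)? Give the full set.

{q0, q2, q3, q4}

States satisfying ¬b ∨ a: {q0, q2, q3, q4}.
States satisfying EG (¬b ∨ a): {q0, q2, q3, q4}.
States satisfying ¬b: {q0, q3}.
States satisfying EG ¬b: {q0, q3}.
States satisfying EG (¬b ∨ a) ∧ EG ¬b: {q0, q3}.
States satisfying d → a: {q0, q2, q3, q4}.
States satisfying EG (d → a): {q0, q2, q3, q4}.
States satisfying a ∨ ¬b: {q0, q2, q3, q4}.
States satisfying EF (a ∨ ¬b): {q0, q2, q3, q4}.
States satisfying EG (d → a) ∧ EF (a ∨ ¬b): {q0, q2, q3, q4}.
States satisfying EG (¬b ∨ a) ∧ EG ¬b ∨ EG (d → a) ∧ EF (a ∨ ¬b): {q0, q2, q3, q4}.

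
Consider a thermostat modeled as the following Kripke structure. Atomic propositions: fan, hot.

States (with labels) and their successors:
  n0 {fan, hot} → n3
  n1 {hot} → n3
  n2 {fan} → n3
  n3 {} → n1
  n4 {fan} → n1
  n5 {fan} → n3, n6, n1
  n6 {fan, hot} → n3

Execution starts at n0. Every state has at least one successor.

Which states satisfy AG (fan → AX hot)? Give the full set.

States satisfying fan → AX hot: {n1, n3, n4}.
States satisfying AG (fan → AX hot): {n1, n3, n4}.

{n1, n3, n4}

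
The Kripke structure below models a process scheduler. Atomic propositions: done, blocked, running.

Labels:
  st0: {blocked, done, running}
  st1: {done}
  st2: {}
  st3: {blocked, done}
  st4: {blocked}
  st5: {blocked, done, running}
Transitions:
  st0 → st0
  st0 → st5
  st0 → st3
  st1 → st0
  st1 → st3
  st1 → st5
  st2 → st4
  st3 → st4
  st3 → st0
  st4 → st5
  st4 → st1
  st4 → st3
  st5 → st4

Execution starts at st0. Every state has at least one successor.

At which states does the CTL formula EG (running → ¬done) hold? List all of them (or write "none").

States satisfying running → ¬done: {st1, st2, st3, st4}.
States satisfying EG (running → ¬done): {st1, st2, st3, st4}.

{st1, st2, st3, st4}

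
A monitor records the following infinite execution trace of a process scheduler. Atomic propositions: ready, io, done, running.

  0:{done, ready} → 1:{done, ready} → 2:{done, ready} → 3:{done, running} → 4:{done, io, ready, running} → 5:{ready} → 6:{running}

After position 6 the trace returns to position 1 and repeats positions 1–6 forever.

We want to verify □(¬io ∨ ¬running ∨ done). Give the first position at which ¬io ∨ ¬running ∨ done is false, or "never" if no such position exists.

never

¬io ∨ ¬running ∨ done holds at every position 0..6, and those are all the positions the trace ever visits, so the invariant □(¬io ∨ ¬running ∨ done) is never violated.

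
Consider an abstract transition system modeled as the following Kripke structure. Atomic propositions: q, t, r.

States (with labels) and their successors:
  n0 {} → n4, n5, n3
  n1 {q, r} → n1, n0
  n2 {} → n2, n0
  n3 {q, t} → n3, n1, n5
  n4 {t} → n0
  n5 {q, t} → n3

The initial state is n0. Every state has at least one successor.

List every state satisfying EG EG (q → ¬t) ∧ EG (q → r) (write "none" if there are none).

States satisfying EG (q → ¬t): {n0, n1, n2, n4}.
States satisfying EG EG (q → ¬t): {n0, n1, n2, n4}.
States satisfying q → r: {n0, n1, n2, n4}.
States satisfying EG (q → r): {n0, n1, n2, n4}.
States satisfying EG EG (q → ¬t) ∧ EG (q → r): {n0, n1, n2, n4}.

{n0, n1, n2, n4}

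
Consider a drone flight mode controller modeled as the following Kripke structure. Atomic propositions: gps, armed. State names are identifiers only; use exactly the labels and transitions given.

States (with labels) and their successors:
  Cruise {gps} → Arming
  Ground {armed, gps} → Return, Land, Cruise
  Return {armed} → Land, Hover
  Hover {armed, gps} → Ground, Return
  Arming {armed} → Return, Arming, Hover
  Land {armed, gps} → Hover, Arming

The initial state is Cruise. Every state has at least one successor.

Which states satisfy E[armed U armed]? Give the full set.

States satisfying armed: {Ground, Return, Hover, Arming, Land}.
States satisfying E[armed U armed]: {Ground, Return, Hover, Arming, Land}.

{Ground, Return, Hover, Arming, Land}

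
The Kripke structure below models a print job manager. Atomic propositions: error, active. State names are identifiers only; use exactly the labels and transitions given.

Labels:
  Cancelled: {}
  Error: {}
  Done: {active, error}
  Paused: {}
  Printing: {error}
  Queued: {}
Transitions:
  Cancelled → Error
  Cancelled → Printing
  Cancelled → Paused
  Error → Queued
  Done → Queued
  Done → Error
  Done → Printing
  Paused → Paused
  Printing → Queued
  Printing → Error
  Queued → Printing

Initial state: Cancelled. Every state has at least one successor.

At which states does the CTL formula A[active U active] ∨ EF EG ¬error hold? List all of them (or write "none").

States satisfying active: {Done}.
States satisfying A[active U active]: {Done}.
States satisfying EG ¬error: {Cancelled, Paused}.
States satisfying EF EG ¬error: {Cancelled, Paused}.
States satisfying A[active U active] ∨ EF EG ¬error: {Cancelled, Done, Paused}.

{Cancelled, Done, Paused}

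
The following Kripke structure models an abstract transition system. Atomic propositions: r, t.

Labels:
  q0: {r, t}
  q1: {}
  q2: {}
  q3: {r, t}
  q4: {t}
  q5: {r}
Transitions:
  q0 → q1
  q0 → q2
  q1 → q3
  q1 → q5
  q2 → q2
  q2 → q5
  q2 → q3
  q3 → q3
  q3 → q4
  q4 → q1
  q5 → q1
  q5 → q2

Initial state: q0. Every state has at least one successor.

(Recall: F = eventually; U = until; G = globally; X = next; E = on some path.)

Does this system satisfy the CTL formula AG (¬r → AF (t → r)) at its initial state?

Yes

States satisfying ¬r → AF (t → r): {q0, q1, q2, q3, q4, q5}.
States satisfying AG (¬r → AF (t → r)): {q0, q1, q2, q3, q4, q5}.
Every state reachable from q0 satisfies ¬r → AF (t → r).
q0 ∈ Sat(AG (¬r → AF (t → r))).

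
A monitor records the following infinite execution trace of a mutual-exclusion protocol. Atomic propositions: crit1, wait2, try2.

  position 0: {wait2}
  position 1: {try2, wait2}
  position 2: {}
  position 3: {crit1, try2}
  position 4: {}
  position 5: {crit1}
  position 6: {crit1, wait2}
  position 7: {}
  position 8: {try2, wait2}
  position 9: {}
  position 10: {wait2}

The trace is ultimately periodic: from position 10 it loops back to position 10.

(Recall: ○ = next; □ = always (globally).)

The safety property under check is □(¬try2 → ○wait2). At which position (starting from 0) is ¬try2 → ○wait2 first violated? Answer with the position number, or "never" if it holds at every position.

Check ¬try2 → ○wait2 at each position in order: 0 ✓, 1 ✓.
At position 2 the labels are {} and the next position 3 has {crit1, try2}, so ¬try2 → ○wait2 is false there. This is the first violation.

2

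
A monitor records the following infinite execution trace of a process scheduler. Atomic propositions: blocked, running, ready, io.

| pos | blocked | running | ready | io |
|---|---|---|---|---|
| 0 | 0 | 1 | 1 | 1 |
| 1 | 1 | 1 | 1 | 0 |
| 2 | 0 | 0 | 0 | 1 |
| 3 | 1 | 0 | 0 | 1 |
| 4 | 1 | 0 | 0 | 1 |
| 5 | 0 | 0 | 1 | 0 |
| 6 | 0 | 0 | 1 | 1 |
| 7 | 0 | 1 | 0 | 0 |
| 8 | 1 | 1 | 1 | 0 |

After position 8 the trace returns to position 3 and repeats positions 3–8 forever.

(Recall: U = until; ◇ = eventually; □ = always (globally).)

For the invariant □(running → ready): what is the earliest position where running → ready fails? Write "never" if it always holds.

7

Check running → ready at each position in order: 0 ✓, 1 ✓, 2 ✓, 3 ✓, 4 ✓, 5 ✓, 6 ✓.
At position 7 the labels are {running}, so running → ready is false there. This is the first violation.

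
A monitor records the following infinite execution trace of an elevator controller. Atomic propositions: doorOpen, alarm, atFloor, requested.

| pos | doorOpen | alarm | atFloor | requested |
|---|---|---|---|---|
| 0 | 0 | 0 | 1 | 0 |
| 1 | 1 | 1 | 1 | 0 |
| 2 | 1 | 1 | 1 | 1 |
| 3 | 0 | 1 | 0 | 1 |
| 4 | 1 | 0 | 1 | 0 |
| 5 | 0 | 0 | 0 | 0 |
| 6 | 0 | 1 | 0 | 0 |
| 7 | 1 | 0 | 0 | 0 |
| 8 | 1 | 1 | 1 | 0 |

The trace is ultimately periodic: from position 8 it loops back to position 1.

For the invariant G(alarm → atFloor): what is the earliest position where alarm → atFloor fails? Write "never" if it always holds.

3

Check alarm → atFloor at each position in order: 0 ✓, 1 ✓, 2 ✓.
At position 3 the labels are {alarm, requested}, so alarm → atFloor is false there. This is the first violation.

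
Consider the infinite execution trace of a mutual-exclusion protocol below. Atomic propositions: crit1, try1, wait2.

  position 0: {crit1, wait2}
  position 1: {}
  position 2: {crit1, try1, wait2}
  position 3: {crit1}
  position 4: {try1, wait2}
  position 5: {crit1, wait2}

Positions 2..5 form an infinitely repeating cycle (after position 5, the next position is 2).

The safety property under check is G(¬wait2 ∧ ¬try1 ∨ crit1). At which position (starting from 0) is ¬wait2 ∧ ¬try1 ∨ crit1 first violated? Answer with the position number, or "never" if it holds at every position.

Check ¬wait2 ∧ ¬try1 ∨ crit1 at each position in order: 0 ✓, 1 ✓, 2 ✓, 3 ✓.
At position 4 the labels are {try1, wait2}, so ¬wait2 ∧ ¬try1 ∨ crit1 is false there. This is the first violation.

4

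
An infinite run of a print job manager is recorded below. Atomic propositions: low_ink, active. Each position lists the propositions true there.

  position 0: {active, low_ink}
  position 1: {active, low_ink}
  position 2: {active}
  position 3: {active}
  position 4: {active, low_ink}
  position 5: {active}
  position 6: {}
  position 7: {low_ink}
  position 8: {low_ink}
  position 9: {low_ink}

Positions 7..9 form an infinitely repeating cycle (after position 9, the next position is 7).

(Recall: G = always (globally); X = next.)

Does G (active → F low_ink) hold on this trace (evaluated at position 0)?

active → F low_ink holds at every position 0..9, and those are all positions ever visited, so G (active → F low_ink) holds.
Positions where active holds: 0, 1, 2, 3, 4, 5.
Check F low_ink at each: 0→ok, 1→ok, 2→ok, 3→ok, 4→ok, 5→ok.

Holds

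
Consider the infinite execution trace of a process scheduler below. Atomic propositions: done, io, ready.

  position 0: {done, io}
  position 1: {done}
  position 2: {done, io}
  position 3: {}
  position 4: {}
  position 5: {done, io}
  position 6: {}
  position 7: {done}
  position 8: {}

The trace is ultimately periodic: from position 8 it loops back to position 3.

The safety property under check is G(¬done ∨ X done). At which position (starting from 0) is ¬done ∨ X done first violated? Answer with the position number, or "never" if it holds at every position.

2

Check ¬done ∨ X done at each position in order: 0 ✓, 1 ✓.
At position 2 the labels are {done, io} and the next position 3 has {}, so ¬done ∨ X done is false there. This is the first violation.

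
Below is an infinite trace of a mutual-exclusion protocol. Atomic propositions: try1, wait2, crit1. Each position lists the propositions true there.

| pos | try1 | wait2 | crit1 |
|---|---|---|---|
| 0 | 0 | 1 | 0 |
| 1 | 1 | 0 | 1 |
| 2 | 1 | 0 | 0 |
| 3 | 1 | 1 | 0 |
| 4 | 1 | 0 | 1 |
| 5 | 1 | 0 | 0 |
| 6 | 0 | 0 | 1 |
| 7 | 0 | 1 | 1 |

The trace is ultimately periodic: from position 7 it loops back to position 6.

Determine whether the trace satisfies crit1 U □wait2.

Violated

Walking from position 0: at position 0, □wait2 has not yet held and crit1 fails, so crit1 U □wait2 is false.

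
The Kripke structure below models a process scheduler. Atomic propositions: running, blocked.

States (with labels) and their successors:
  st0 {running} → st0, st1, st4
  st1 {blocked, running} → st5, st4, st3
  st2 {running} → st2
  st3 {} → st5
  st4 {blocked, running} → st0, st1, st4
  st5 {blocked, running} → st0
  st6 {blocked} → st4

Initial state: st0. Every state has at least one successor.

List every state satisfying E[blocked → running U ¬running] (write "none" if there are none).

{st0, st1, st3, st4, st5, st6}

States satisfying blocked → running: {st0, st1, st2, st3, st4, st5}.
States satisfying ¬running: {st3, st6}.
States satisfying E[blocked → running U ¬running]: {st0, st1, st3, st4, st5, st6}.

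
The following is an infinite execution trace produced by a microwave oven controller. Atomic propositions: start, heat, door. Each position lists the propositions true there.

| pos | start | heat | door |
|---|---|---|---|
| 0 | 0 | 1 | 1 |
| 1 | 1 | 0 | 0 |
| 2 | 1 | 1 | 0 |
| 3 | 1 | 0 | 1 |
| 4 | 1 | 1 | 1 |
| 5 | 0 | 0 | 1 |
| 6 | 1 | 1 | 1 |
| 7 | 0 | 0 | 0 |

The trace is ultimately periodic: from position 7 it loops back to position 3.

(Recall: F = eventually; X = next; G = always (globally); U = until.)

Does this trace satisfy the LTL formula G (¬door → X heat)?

¬door → X heat must hold at every position from 0 onward. It fails at position 2, so G (¬door → X heat) is false.
Positions where ¬door holds: 1, 2, 7.
Check X heat at each: 1→ok, 2→fails, 7→fails.

Does not hold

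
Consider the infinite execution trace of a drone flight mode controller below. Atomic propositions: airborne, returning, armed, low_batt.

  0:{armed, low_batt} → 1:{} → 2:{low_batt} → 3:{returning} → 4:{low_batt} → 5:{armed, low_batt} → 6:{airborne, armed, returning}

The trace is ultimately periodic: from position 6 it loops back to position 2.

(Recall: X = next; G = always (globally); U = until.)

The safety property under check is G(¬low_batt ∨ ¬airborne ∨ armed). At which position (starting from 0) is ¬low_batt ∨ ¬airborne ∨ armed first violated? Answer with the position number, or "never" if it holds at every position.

never

¬low_batt ∨ ¬airborne ∨ armed holds at every position 0..6, and those are all the positions the trace ever visits, so the invariant G(¬low_batt ∨ ¬airborne ∨ armed) is never violated.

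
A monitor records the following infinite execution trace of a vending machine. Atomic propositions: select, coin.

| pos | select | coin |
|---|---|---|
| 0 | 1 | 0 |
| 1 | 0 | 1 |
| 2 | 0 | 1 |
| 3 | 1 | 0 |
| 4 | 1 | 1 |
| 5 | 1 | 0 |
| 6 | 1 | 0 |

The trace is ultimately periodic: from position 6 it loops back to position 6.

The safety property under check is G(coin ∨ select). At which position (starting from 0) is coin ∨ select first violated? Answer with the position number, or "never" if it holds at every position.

never

coin ∨ select holds at every position 0..6, and those are all the positions the trace ever visits, so the invariant G(coin ∨ select) is never violated.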